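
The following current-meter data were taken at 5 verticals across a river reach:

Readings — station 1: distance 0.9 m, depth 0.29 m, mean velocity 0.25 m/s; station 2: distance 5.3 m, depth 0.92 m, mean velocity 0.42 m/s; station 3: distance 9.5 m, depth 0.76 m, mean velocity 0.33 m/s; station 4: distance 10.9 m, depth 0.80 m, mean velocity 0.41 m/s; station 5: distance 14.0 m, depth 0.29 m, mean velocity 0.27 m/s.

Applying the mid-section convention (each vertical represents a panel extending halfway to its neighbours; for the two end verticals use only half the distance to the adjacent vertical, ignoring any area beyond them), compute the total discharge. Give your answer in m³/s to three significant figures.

w_1 = (5.3 − 0.9)/2 = 2.2 m; q_1 = 0.25 × 0.29 × 2.2 = 0.1595 m³/s
w_2 = (9.5 − 0.9)/2 = 4.3 m; q_2 = 0.42 × 0.92 × 4.3 = 1.662 m³/s
w_3 = (10.9 − 5.3)/2 = 2.8 m; q_3 = 0.33 × 0.76 × 2.8 = 0.7022 m³/s
w_4 = (14.0 − 9.5)/2 = 2.25 m; q_4 = 0.41 × 0.80 × 2.25 = 0.7380 m³/s
w_5 = (14.0 − 10.9)/2 = 1.55 m; q_5 = 0.27 × 0.29 × 1.55 = 0.1214 m³/s
Q = Σ qᵢ = 3.383 m³/s

3.38 m³/s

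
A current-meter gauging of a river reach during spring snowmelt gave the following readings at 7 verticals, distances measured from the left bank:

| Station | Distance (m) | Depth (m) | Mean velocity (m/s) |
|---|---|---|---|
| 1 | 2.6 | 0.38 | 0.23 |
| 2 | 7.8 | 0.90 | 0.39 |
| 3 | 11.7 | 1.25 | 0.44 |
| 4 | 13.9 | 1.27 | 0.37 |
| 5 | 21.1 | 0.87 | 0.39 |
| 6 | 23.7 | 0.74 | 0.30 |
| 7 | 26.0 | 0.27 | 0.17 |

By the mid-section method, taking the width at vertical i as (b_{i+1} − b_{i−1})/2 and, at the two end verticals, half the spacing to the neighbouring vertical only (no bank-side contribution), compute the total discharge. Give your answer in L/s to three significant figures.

7970 L/s

w_1 = (7.8 − 2.6)/2 = 2.6 m; q_1 = 0.23 × 0.38 × 2.6 = 0.2272 m³/s
w_2 = (11.7 − 2.6)/2 = 4.55 m; q_2 = 0.39 × 0.90 × 4.55 = 1.597 m³/s
w_3 = (13.9 − 7.8)/2 = 3.05 m; q_3 = 0.44 × 1.25 × 3.05 = 1.678 m³/s
w_4 = (21.1 − 11.7)/2 = 4.7 m; q_4 = 0.37 × 1.27 × 4.7 = 2.209 m³/s
w_5 = (23.7 − 13.9)/2 = 4.9 m; q_5 = 0.39 × 0.87 × 4.9 = 1.663 m³/s
w_6 = (26.0 − 21.1)/2 = 2.45 m; q_6 = 0.30 × 0.74 × 2.45 = 0.5439 m³/s
w_7 = (26.0 − 23.7)/2 = 1.15 m; q_7 = 0.17 × 0.27 × 1.15 = 0.05279 m³/s
Q = Σ qᵢ = 7.970 m³/s
= 7.970 × 1000 = 7970 L/s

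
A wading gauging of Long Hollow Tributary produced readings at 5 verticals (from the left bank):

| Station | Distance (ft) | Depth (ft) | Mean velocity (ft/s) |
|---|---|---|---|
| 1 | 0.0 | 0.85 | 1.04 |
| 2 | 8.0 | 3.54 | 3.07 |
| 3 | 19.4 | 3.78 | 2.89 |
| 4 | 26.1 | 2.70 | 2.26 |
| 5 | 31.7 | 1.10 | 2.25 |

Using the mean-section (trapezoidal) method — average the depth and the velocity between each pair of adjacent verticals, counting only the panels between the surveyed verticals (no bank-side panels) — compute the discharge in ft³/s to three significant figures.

Panel 1-2: Δb = 8 ft, d̄ = (0.85+3.54)/2 = 2.195, v̄ = (1.04+3.07)/2 = 2.055 → q = 8×2.195×2.055 = 36.09 ft³/s
Panel 2-3: Δb = 11.4 ft, d̄ = (3.54+3.78)/2 = 3.66, v̄ = (3.07+2.89)/2 = 2.98 → q = 11.4×3.66×2.98 = 124.3 ft³/s
Panel 3-4: Δb = 6.7 ft, d̄ = (3.78+2.70)/2 = 3.24, v̄ = (2.89+2.26)/2 = 2.575 → q = 6.7×3.24×2.575 = 55.90 ft³/s
Panel 4-5: Δb = 5.6 ft, d̄ = (2.70+1.10)/2 = 1.9, v̄ = (2.26+2.25)/2 = 2.255 → q = 5.6×1.9×2.255 = 23.99 ft³/s
Q = Σ q = 240.3 ft³/s

240 ft³/s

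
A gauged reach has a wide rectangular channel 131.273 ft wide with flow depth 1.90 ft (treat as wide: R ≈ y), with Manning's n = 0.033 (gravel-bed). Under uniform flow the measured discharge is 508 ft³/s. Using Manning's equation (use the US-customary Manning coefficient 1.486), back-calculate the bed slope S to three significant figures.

0.000869

A = b·y = 131.273 × 1.90 = 249.4 ft²
Wide channel: R ≈ y = 1.90 ft
S = (Q·n / (1.486·A·R^(2/3)))² = (508×0.033 / (1.486×249.4×1.534))² = 0.0008693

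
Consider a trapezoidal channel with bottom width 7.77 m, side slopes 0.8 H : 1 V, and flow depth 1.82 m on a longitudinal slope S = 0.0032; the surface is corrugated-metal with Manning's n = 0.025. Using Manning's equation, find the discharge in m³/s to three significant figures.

46.4 m³/s

A = (b + z·y)·y = (7.77 + 0.8×1.82)×1.82 = 16.79 m²
P = b + 2y√(1+z²) = 7.77 + 2×1.82×√(1+0.8²) = 12.43 m
R = A/P = 16.79/12.43 = 1.351 m
Q = (1/n)·A·R^(2/3)·S^(1/2) = (1/0.025) × 16.79 × 1.351^(2/3) × 0.0032^(1/2) = 46.43 m³/s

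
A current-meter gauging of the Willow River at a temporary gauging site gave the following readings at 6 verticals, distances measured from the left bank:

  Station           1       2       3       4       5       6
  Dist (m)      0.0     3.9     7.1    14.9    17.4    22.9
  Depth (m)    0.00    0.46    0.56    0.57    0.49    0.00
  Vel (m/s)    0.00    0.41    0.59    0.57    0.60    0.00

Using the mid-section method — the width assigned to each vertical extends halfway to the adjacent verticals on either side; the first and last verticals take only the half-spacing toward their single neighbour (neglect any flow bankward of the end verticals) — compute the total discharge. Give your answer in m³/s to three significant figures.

w_2 = (7.1 − 0.0)/2 = 3.55 m; q_2 = 0.41 × 0.46 × 3.55 = 0.6695 m³/s
w_3 = (14.9 − 3.9)/2 = 5.5 m; q_3 = 0.59 × 0.56 × 5.5 = 1.817 m³/s
w_4 = (17.4 − 7.1)/2 = 5.15 m; q_4 = 0.57 × 0.57 × 5.15 = 1.673 m³/s
w_5 = (22.9 − 14.9)/2 = 4 m; q_5 = 0.60 × 0.49 × 4 = 1.176 m³/s
Stations 1, 6 contribute zero (depth or velocity is 0).
Q = Σ qᵢ = 5.336 m³/s

5.34 m³/s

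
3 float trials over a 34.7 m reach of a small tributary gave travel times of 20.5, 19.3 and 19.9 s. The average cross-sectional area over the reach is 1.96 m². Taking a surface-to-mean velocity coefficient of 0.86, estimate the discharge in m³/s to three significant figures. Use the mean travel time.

2.94 m³/s

t̄ = (20.5 + 19.3 + 19.9) / 3 = 19.9 s
v_surface = L / t̄ = 34.7 / 19.9 = 1.744 m/s
v_mean = 0.86 × 1.744 = 1.500 m/s
Q = A × v_mean = 1.96 × 1.500 = 2.939 m³/s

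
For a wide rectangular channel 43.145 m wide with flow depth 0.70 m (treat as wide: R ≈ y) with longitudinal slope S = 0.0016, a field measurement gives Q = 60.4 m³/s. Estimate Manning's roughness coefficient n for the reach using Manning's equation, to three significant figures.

0.0158

A = b·y = 43.145 × 0.70 = 30.20 m²
Wide channel: R ≈ y = 0.70 m
n = (1/Q)·A·R^(2/3)·S^(1/2) = (1/60.4) × 30.20 × 0.7884 × 0.04000 = 0.01577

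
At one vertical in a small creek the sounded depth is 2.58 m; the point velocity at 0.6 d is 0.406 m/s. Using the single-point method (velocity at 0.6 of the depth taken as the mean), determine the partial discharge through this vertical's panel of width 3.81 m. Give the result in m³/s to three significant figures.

3.99 m³/s

v̄ = v₀.₆ = 0.406 m/s
q = v̄ × d × w = 0.4060 × 2.58 × 3.81 = 3.991 m³/s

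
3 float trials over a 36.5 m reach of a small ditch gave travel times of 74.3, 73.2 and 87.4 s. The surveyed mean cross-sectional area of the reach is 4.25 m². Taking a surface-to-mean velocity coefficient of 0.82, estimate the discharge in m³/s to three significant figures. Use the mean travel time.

t̄ = (74.3 + 73.2 + 87.4) / 3 = 78.3 s
v_surface = L / t̄ = 36.5 / 78.3 = 0.4662 m/s
v_mean = 0.82 × 0.4662 = 0.3822 m/s
Q = A × v_mean = 4.25 × 0.3822 = 1.625 m³/s

1.62 m³/s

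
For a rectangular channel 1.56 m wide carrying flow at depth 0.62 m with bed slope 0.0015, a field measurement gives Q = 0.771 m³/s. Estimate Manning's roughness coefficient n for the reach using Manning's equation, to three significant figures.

0.0239

A = b·y = 1.56 × 0.62 = 0.9672 m²
P = b + 2y = 1.56 + 2×0.62 = 2.800 m
R = A/P = 0.9672/2.800 = 0.3454 m
n = (1/Q)·A·R^(2/3)·S^(1/2) = (1/0.771) × 0.9672 × 0.4923 × 0.03873 = 0.02392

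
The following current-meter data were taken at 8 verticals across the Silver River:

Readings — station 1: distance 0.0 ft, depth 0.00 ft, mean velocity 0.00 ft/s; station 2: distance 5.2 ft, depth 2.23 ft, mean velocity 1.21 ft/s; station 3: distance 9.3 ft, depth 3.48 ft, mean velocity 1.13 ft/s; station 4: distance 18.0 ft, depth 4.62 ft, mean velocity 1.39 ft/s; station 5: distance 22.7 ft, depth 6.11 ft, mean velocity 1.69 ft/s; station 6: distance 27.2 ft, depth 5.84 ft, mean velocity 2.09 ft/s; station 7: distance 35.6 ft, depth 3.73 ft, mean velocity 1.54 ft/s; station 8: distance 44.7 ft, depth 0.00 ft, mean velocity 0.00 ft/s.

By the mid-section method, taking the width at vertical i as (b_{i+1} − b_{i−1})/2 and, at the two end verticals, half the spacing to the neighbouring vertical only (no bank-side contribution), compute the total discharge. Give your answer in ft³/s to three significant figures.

w_2 = (9.3 − 0.0)/2 = 4.65 ft; q_2 = 1.21 × 2.23 × 4.65 = 12.55 ft³/s
w_3 = (18.0 − 5.2)/2 = 6.4 ft; q_3 = 1.13 × 3.48 × 6.4 = 25.17 ft³/s
w_4 = (22.7 − 9.3)/2 = 6.7 ft; q_4 = 1.39 × 4.62 × 6.7 = 43.03 ft³/s
w_5 = (27.2 − 18.0)/2 = 4.6 ft; q_5 = 1.69 × 6.11 × 4.6 = 47.50 ft³/s
w_6 = (35.6 − 22.7)/2 = 6.45 ft; q_6 = 2.09 × 5.84 × 6.45 = 78.73 ft³/s
w_7 = (44.7 − 27.2)/2 = 8.75 ft; q_7 = 1.54 × 3.73 × 8.75 = 50.26 ft³/s
Stations 1, 8 contribute zero (depth or velocity is 0).
Q = Σ qᵢ = 257.2 ft³/s

257 ft³/s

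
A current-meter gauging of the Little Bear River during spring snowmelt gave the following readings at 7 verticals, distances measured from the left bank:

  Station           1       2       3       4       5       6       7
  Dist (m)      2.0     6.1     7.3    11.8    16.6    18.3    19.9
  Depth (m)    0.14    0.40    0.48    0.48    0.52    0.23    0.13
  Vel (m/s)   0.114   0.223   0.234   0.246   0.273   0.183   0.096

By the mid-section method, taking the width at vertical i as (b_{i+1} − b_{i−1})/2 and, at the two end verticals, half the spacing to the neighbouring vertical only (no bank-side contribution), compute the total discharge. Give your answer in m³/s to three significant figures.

1.68 m³/s

w_1 = (6.1 − 2.0)/2 = 2.05 m; q_1 = 0.114 × 0.14 × 2.05 = 0.03272 m³/s
w_2 = (7.3 − 2.0)/2 = 2.65 m; q_2 = 0.223 × 0.40 × 2.65 = 0.2364 m³/s
w_3 = (11.8 − 6.1)/2 = 2.85 m; q_3 = 0.234 × 0.48 × 2.85 = 0.3201 m³/s
w_4 = (16.6 − 7.3)/2 = 4.65 m; q_4 = 0.246 × 0.48 × 4.65 = 0.5491 m³/s
w_5 = (18.3 − 11.8)/2 = 3.25 m; q_5 = 0.273 × 0.52 × 3.25 = 0.4614 m³/s
w_6 = (19.9 − 16.6)/2 = 1.65 m; q_6 = 0.183 × 0.23 × 1.65 = 0.06945 m³/s
w_7 = (19.9 − 18.3)/2 = 0.8 m; q_7 = 0.096 × 0.13 × 0.8 = 0.009984 m³/s
Q = Σ qᵢ = 1.679 m³/s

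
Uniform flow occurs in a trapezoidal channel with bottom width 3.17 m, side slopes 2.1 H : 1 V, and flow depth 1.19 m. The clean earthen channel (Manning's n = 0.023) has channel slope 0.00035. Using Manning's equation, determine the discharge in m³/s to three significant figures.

A = (b + z·y)·y = (3.17 + 2.1×1.19)×1.19 = 6.746 m²
P = b + 2y√(1+z²) = 3.17 + 2×1.19×√(1+2.1²) = 8.706 m
R = A/P = 6.746/8.706 = 0.7749 m
Q = (1/n)·A·R^(2/3)·S^(1/2) = (1/0.023) × 6.746 × 0.7749^(2/3) × 0.00035^(1/2) = 4.629 m³/s

4.63 m³/s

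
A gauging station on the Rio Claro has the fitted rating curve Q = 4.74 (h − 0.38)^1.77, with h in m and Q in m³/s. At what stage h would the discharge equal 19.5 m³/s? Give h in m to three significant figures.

h − h₀ = (Q/C)^(1/b) = (19.5/4.74)^(1/1.77) = 2.224 m
h = 0.38 + 2.224 = 2.604 m

2.60 m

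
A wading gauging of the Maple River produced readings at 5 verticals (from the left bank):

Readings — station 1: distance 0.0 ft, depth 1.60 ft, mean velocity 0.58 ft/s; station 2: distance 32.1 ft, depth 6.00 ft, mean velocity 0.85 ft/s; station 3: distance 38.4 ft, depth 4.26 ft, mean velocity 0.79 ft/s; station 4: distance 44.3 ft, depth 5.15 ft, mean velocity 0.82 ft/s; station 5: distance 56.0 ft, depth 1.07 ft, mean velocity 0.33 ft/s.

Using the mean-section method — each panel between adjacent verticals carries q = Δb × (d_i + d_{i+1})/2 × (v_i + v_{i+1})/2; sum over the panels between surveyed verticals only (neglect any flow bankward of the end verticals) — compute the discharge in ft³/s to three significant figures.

Panel 1-2: Δb = 32.1 ft, d̄ = (1.60+6.00)/2 = 3.8, v̄ = (0.58+0.85)/2 = 0.715 → q = 32.1×3.8×0.715 = 87.22 ft³/s
Panel 2-3: Δb = 6.3 ft, d̄ = (6.00+4.26)/2 = 5.13, v̄ = (0.85+0.79)/2 = 0.82 → q = 6.3×5.13×0.82 = 26.50 ft³/s
Panel 3-4: Δb = 5.9 ft, d̄ = (4.26+5.15)/2 = 4.705, v̄ = (0.79+0.82)/2 = 0.805 → q = 5.9×4.705×0.805 = 22.35 ft³/s
Panel 4-5: Δb = 11.7 ft, d̄ = (5.15+1.07)/2 = 3.11, v̄ = (0.82+0.33)/2 = 0.575 → q = 11.7×3.11×0.575 = 20.92 ft³/s
Q = Σ q = 157.0 ft³/s

157 ft³/s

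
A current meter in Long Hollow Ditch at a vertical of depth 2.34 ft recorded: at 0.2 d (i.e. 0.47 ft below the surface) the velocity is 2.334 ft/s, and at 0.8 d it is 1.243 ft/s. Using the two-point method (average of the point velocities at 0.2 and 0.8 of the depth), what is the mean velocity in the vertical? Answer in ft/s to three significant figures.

v̄ = (2.334 + 1.243) / 2 = 1.789 ft/s

1.79 ft/s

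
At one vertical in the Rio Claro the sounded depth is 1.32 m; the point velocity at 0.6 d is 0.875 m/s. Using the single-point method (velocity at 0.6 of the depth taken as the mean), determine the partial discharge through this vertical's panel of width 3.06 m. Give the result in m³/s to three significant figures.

v̄ = v₀.₆ = 0.875 m/s
q = v̄ × d × w = 0.8750 × 1.32 × 3.06 = 3.534 m³/s

3.53 m³/s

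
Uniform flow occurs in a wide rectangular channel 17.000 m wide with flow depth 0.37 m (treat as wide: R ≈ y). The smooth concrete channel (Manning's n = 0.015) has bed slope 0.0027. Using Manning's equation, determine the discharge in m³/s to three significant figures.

A = b·y = 17.000 × 0.37 = 6.290 m²
Wide channel: R ≈ y = 0.37 m
Q = (1/n)·A·R^(2/3)·S^(1/2) = (1/0.015) × 6.290 × 0.3700^(2/3) × 0.0027^(1/2) = 11.23 m³/s

11.2 m³/s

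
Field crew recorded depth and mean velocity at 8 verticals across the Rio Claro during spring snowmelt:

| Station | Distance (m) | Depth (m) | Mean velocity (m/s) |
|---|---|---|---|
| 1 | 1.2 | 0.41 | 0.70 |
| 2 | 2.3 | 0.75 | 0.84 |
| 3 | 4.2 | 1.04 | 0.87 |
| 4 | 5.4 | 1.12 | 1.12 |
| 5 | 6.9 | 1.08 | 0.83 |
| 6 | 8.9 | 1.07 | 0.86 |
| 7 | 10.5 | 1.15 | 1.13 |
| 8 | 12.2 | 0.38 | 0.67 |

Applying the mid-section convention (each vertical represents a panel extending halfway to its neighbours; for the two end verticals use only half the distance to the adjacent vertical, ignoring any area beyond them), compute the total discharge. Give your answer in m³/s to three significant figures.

w_1 = (2.3 − 1.2)/2 = 0.55 m; q_1 = 0.70 × 0.41 × 0.55 = 0.1579 m³/s
w_2 = (4.2 − 1.2)/2 = 1.5 m; q_2 = 0.84 × 0.75 × 1.5 = 0.9450 m³/s
w_3 = (5.4 − 2.3)/2 = 1.55 m; q_3 = 0.87 × 1.04 × 1.55 = 1.402 m³/s
w_4 = (6.9 − 4.2)/2 = 1.35 m; q_4 = 1.12 × 1.12 × 1.35 = 1.693 m³/s
w_5 = (8.9 − 5.4)/2 = 1.75 m; q_5 = 0.83 × 1.08 × 1.75 = 1.569 m³/s
w_6 = (10.5 − 6.9)/2 = 1.8 m; q_6 = 0.86 × 1.07 × 1.8 = 1.656 m³/s
w_7 = (12.2 − 8.9)/2 = 1.65 m; q_7 = 1.13 × 1.15 × 1.65 = 2.144 m³/s
w_8 = (12.2 − 10.5)/2 = 0.85 m; q_8 = 0.67 × 0.38 × 0.85 = 0.2164 m³/s
Q = Σ qᵢ = 9.784 m³/s

9.78 m³/s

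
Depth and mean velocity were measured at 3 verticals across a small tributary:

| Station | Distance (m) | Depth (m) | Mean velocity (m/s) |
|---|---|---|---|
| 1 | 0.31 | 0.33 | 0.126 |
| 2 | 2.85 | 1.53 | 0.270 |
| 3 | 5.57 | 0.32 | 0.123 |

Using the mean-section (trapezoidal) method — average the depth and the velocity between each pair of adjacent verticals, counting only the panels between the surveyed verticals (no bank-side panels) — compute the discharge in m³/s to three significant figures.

0.962 m³/s

Panel 1-2: Δb = 2.54 m, d̄ = (0.33+1.53)/2 = 0.93, v̄ = (0.126+0.270)/2 = 0.198 → q = 2.54×0.93×0.198 = 0.4677 m³/s
Panel 2-3: Δb = 2.72 m, d̄ = (1.53+0.32)/2 = 0.925, v̄ = (0.270+0.123)/2 = 0.1965 → q = 2.72×0.925×0.1965 = 0.4944 m³/s
Q = Σ q = 0.9621 m³/s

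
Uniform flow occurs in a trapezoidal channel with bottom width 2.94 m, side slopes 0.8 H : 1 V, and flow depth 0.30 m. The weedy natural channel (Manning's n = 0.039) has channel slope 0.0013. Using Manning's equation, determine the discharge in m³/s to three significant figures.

A = (b + z·y)·y = (2.94 + 0.8×0.30)×0.30 = 0.9540 m²
P = b + 2y√(1+z²) = 2.94 + 2×0.30×√(1+0.8²) = 3.708 m
R = A/P = 0.9540/3.708 = 0.2573 m
Q = (1/n)·A·R^(2/3)·S^(1/2) = (1/0.039) × 0.9540 × 0.2573^(2/3) × 0.0013^(1/2) = 0.3568 m³/s

0.357 m³/s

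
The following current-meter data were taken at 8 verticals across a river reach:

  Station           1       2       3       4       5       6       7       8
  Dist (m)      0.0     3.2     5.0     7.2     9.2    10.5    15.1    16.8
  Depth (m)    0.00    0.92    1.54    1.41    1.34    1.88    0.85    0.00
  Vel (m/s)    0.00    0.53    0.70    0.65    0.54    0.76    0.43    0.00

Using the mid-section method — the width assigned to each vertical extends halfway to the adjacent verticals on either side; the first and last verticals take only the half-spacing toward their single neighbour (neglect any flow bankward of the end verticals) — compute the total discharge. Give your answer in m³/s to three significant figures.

w_2 = (5.0 − 0.0)/2 = 2.5 m; q_2 = 0.53 × 0.92 × 2.5 = 1.219 m³/s
w_3 = (7.2 − 3.2)/2 = 2 m; q_3 = 0.70 × 1.54 × 2 = 2.156 m³/s
w_4 = (9.2 − 5.0)/2 = 2.1 m; q_4 = 0.65 × 1.41 × 2.1 = 1.925 m³/s
w_5 = (10.5 − 7.2)/2 = 1.65 m; q_5 = 0.54 × 1.34 × 1.65 = 1.194 m³/s
w_6 = (15.1 − 9.2)/2 = 2.95 m; q_6 = 0.76 × 1.88 × 2.95 = 4.215 m³/s
w_7 = (16.8 − 10.5)/2 = 3.15 m; q_7 = 0.43 × 0.85 × 3.15 = 1.151 m³/s
Stations 1, 8 contribute zero (depth or velocity is 0).
Q = Σ qᵢ = 11.86 m³/s

11.9 m³/s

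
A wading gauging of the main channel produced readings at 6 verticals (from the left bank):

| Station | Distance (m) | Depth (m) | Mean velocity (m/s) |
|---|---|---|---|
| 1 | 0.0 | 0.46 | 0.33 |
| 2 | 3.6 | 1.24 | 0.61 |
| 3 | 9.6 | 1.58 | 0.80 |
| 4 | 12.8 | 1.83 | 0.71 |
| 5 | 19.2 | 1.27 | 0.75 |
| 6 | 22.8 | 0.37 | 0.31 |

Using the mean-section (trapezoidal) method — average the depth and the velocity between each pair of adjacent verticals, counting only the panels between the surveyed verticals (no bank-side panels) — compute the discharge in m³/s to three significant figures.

20.3 m³/s

Panel 1-2: Δb = 3.6 m, d̄ = (0.46+1.24)/2 = 0.85, v̄ = (0.33+0.61)/2 = 0.47 → q = 3.6×0.85×0.47 = 1.438 m³/s
Panel 2-3: Δb = 6 m, d̄ = (1.24+1.58)/2 = 1.41, v̄ = (0.61+0.80)/2 = 0.705 → q = 6×1.41×0.705 = 5.964 m³/s
Panel 3-4: Δb = 3.2 m, d̄ = (1.58+1.83)/2 = 1.705, v̄ = (0.80+0.71)/2 = 0.755 → q = 3.2×1.705×0.755 = 4.119 m³/s
Panel 4-5: Δb = 6.4 m, d̄ = (1.83+1.27)/2 = 1.55, v̄ = (0.71+0.75)/2 = 0.73 → q = 6.4×1.55×0.73 = 7.242 m³/s
Panel 5-6: Δb = 3.6 m, d̄ = (1.27+0.37)/2 = 0.82, v̄ = (0.75+0.31)/2 = 0.53 → q = 3.6×0.82×0.53 = 1.565 m³/s
Q = Σ q = 20.33 m³/s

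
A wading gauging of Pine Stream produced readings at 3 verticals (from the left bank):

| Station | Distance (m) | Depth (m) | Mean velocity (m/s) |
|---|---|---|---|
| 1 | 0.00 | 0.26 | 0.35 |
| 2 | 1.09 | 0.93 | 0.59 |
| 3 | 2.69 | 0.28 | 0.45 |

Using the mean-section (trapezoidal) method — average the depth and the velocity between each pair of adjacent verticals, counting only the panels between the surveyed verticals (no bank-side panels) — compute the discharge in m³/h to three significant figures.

Panel 1-2: Δb = 1.09 m, d̄ = (0.26+0.93)/2 = 0.595, v̄ = (0.35+0.59)/2 = 0.47 → q = 1.09×0.595×0.47 = 0.3048 m³/s
Panel 2-3: Δb = 1.6 m, d̄ = (0.93+0.28)/2 = 0.605, v̄ = (0.59+0.45)/2 = 0.52 → q = 1.6×0.605×0.52 = 0.5034 m³/s
Q = Σ q = 0.8082 m³/s
= 0.8082 × 3600 = 2909 m³/h

2910 m³/h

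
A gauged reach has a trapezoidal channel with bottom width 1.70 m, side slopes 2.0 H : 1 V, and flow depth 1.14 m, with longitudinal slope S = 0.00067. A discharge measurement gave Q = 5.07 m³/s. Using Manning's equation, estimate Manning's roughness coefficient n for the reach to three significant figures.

0.0177

A = (b + z·y)·y = (1.70 + 2.0×1.14)×1.14 = 4.537 m²
P = b + 2y√(1+z²) = 1.70 + 2×1.14×√(1+2.0²) = 6.798 m
R = A/P = 4.537/6.798 = 0.6674 m
n = (1/Q)·A·R^(2/3)·S^(1/2) = (1/5.07) × 4.537 × 0.7637 × 0.02588 = 0.01769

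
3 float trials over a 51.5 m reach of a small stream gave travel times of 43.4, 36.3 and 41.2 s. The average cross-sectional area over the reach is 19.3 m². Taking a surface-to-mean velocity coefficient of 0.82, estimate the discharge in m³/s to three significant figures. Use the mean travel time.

20.2 m³/s

t̄ = (43.4 + 36.3 + 41.2) / 3 = 40.3 s
v_surface = L / t̄ = 51.5 / 40.3 = 1.278 m/s
v_mean = 0.82 × 1.278 = 1.048 m/s
Q = A × v_mean = 19.3 × 1.048 = 20.22 m³/s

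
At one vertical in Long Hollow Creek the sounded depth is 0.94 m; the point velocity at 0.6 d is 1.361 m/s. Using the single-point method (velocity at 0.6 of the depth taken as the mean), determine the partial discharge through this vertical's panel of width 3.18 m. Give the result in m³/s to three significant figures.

4.07 m³/s

v̄ = v₀.₆ = 1.361 m/s
q = v̄ × d × w = 1.361 × 0.94 × 3.18 = 4.068 m³/s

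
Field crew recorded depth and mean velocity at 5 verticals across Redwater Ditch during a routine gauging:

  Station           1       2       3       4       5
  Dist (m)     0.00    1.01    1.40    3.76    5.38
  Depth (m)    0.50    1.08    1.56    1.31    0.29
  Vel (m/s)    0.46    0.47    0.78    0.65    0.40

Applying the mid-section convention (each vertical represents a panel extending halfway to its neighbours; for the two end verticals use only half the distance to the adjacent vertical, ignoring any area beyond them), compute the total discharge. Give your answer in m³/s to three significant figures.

w_1 = (1.01 − 0.00)/2 = 0.505 m; q_1 = 0.46 × 0.50 × 0.505 = 0.1162 m³/s
w_2 = (1.40 − 0.00)/2 = 0.7 m; q_2 = 0.47 × 1.08 × 0.7 = 0.3553 m³/s
w_3 = (3.76 − 1.01)/2 = 1.375 m; q_3 = 0.78 × 1.56 × 1.375 = 1.673 m³/s
w_4 = (5.38 − 1.40)/2 = 1.99 m; q_4 = 0.65 × 1.31 × 1.99 = 1.694 m³/s
w_5 = (5.38 − 3.76)/2 = 0.81 m; q_5 = 0.40 × 0.29 × 0.81 = 0.09396 m³/s
Q = Σ qᵢ = 3.933 m³/s

3.93 m³/s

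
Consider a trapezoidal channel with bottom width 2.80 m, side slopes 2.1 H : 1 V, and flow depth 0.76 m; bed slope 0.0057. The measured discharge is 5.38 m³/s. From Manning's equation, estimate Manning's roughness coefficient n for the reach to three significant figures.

0.0306

A = (b + z·y)·y = (2.80 + 2.1×0.76)×0.76 = 3.341 m²
P = b + 2y√(1+z²) = 2.80 + 2×0.76×√(1+2.1²) = 6.335 m
R = A/P = 3.341/6.335 = 0.5273 m
n = (1/Q)·A·R^(2/3)·S^(1/2) = (1/5.38) × 3.341 × 0.6527 × 0.07550 = 0.03060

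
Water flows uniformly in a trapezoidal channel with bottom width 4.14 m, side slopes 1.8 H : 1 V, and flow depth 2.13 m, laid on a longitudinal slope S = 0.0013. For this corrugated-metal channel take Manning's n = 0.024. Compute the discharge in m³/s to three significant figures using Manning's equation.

30.6 m³/s

A = (b + z·y)·y = (4.14 + 1.8×2.13)×2.13 = 16.98 m²
P = b + 2y√(1+z²) = 4.14 + 2×2.13×√(1+1.8²) = 12.91 m
R = A/P = 16.98/12.91 = 1.315 m
Q = (1/n)·A·R^(2/3)·S^(1/2) = (1/0.024) × 16.98 × 1.315^(2/3) × 0.0013^(1/2) = 30.63 m³/s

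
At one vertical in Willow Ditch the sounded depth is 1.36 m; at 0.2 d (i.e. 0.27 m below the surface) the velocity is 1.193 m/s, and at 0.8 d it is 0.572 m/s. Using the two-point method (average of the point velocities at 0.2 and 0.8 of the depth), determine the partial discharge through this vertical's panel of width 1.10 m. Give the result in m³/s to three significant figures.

1.32 m³/s

v̄ = (1.193 + 0.572) / 2 = 0.8825 m/s
q = v̄ × d × w = 0.8825 × 1.36 × 1.10 = 1.320 m³/s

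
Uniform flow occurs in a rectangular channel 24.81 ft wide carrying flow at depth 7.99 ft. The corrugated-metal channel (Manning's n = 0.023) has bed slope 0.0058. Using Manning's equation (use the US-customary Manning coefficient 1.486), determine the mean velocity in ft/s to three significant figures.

A = b·y = 24.81 × 7.99 = 198.2 ft²
P = b + 2y = 24.81 + 2×7.99 = 40.79 ft
R = A/P = 198.2/40.79 = 4.860 ft
Q = (1.486/n)·A·R^(2/3)·S^(1/2) = (1.486/0.023) × 198.2 × 4.860^(2/3) × 0.0058^(1/2) = 2798 ft³/s
V = Q/A = 2798/198.2 = 14.12 ft/s

14.1 ft/s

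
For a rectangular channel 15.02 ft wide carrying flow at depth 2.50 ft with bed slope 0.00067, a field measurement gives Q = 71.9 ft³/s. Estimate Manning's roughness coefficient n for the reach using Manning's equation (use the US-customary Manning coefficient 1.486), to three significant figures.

0.0306

A = b·y = 15.02 × 2.50 = 37.55 ft²
P = b + 2y = 15.02 + 2×2.50 = 20.02 ft
R = A/P = 37.55/20.02 = 1.876 ft
n = (1.486/Q)·A·R^(2/3)·S^(1/2) = (1.486/71.9) × 37.55 × 1.521 × 0.02588 = 0.03055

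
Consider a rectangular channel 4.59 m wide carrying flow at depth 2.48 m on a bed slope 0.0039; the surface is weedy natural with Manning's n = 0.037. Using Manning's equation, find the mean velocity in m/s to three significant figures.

1.90 m/s

A = b·y = 4.59 × 2.48 = 11.38 m²
P = b + 2y = 4.59 + 2×2.48 = 9.550 m
R = A/P = 11.38/9.550 = 1.192 m
Q = (1/n)·A·R^(2/3)·S^(1/2) = (1/0.037) × 11.38 × 1.192^(2/3) × 0.0039^(1/2) = 21.60 m³/s
V = Q/A = 21.60/11.38 = 1.897 m/s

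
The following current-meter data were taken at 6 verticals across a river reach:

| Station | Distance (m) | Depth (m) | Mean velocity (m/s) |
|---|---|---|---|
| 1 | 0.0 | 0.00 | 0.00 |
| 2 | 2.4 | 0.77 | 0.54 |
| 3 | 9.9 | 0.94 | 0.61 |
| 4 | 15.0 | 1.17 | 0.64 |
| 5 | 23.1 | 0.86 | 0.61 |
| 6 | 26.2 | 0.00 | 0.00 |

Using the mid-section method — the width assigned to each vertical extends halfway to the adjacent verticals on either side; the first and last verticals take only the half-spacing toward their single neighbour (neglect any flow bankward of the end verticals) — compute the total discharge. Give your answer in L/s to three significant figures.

13600 L/s

w_2 = (9.9 − 0.0)/2 = 4.95 m; q_2 = 0.54 × 0.77 × 4.95 = 2.058 m³/s
w_3 = (15.0 − 2.4)/2 = 6.3 m; q_3 = 0.61 × 0.94 × 6.3 = 3.612 m³/s
w_4 = (23.1 − 9.9)/2 = 6.6 m; q_4 = 0.64 × 1.17 × 6.6 = 4.942 m³/s
w_5 = (26.2 − 15.0)/2 = 5.6 m; q_5 = 0.61 × 0.86 × 5.6 = 2.938 m³/s
Stations 1, 6 contribute zero (depth or velocity is 0).
Q = Σ qᵢ = 13.55 m³/s
= 13.55 × 1000 = 13550 L/s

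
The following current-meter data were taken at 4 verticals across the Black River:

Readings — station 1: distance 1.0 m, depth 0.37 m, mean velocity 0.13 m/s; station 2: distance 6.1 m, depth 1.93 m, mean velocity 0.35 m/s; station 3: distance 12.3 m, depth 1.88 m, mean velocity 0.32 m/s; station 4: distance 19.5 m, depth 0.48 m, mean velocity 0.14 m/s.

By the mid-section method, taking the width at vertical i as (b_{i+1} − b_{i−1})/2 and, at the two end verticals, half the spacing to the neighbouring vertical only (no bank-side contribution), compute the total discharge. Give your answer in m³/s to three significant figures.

8.21 m³/s

w_1 = (6.1 − 1.0)/2 = 2.55 m; q_1 = 0.13 × 0.37 × 2.55 = 0.1227 m³/s
w_2 = (12.3 − 1.0)/2 = 5.65 m; q_2 = 0.35 × 1.93 × 5.65 = 3.817 m³/s
w_3 = (19.5 − 6.1)/2 = 6.7 m; q_3 = 0.32 × 1.88 × 6.7 = 4.031 m³/s
w_4 = (19.5 − 12.3)/2 = 3.6 m; q_4 = 0.14 × 0.48 × 3.6 = 0.2419 m³/s
Q = Σ qᵢ = 8.212 m³/s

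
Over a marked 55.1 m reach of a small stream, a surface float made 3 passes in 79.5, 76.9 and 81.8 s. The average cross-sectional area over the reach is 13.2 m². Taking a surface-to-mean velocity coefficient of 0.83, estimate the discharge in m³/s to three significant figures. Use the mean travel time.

7.60 m³/s

t̄ = (79.5 + 76.9 + 81.8) / 3 = 79.4 s
v_surface = L / t̄ = 55.1 / 79.4 = 0.6940 m/s
v_mean = 0.83 × 0.6940 = 0.5760 m/s
Q = A × v_mean = 13.2 × 0.5760 = 7.603 m³/s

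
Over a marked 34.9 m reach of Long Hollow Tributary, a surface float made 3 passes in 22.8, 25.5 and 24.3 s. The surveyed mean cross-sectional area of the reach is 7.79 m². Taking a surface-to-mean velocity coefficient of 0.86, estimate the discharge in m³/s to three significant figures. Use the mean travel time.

t̄ = (22.8 + 25.5 + 24.3) / 3 = 24.2 s
v_surface = L / t̄ = 34.9 / 24.2 = 1.442 m/s
v_mean = 0.86 × 1.442 = 1.240 m/s
Q = A × v_mean = 7.79 × 1.240 = 9.662 m³/s

9.66 m³/s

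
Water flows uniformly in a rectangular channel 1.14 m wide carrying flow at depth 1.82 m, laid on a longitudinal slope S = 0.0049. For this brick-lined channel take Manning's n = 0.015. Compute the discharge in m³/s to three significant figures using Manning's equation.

A = b·y = 1.14 × 1.82 = 2.075 m²
P = b + 2y = 1.14 + 2×1.82 = 4.780 m
R = A/P = 2.075/4.780 = 0.4341 m
Q = (1/n)·A·R^(2/3)·S^(1/2) = (1/0.015) × 2.075 × 0.4341^(2/3) × 0.0049^(1/2) = 5.551 m³/s

5.55 m³/s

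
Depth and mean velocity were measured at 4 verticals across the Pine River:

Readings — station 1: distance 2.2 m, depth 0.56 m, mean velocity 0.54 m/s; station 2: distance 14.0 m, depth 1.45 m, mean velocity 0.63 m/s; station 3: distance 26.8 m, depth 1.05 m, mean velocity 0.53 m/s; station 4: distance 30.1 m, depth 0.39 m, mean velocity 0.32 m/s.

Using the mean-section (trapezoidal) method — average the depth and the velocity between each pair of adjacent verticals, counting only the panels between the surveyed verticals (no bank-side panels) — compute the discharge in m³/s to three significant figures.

Panel 1-2: Δb = 11.8 m, d̄ = (0.56+1.45)/2 = 1.005, v̄ = (0.54+0.63)/2 = 0.585 → q = 11.8×1.005×0.585 = 6.938 m³/s
Panel 2-3: Δb = 12.8 m, d̄ = (1.45+1.05)/2 = 1.25, v̄ = (0.63+0.53)/2 = 0.58 → q = 12.8×1.25×0.58 = 9.280 m³/s
Panel 3-4: Δb = 3.3 m, d̄ = (1.05+0.39)/2 = 0.72, v̄ = (0.53+0.32)/2 = 0.425 → q = 3.3×0.72×0.425 = 1.010 m³/s
Q = Σ q = 17.23 m³/s

17.2 m³/s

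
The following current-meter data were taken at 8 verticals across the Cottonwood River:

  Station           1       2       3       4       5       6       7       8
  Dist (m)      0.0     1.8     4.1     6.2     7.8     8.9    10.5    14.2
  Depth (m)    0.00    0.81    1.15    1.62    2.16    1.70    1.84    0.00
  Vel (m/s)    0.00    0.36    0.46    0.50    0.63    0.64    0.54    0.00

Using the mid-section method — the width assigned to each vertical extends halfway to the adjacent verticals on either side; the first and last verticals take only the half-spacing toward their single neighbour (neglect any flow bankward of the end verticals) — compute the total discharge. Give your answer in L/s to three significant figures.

w_2 = (4.1 − 0.0)/2 = 2.05 m; q_2 = 0.36 × 0.81 × 2.05 = 0.5978 m³/s
w_3 = (6.2 − 1.8)/2 = 2.2 m; q_3 = 0.46 × 1.15 × 2.2 = 1.164 m³/s
w_4 = (7.8 − 4.1)/2 = 1.85 m; q_4 = 0.50 × 1.62 × 1.85 = 1.499 m³/s
w_5 = (8.9 − 6.2)/2 = 1.35 m; q_5 = 0.63 × 2.16 × 1.35 = 1.837 m³/s
w_6 = (10.5 − 7.8)/2 = 1.35 m; q_6 = 0.64 × 1.70 × 1.35 = 1.469 m³/s
w_7 = (14.2 − 8.9)/2 = 2.65 m; q_7 = 0.54 × 1.84 × 2.65 = 2.633 m³/s
Stations 1, 8 contribute zero (depth or velocity is 0).
Q = Σ qᵢ = 9.199 m³/s
= 9.199 × 1000 = 9199 L/s

9200 L/s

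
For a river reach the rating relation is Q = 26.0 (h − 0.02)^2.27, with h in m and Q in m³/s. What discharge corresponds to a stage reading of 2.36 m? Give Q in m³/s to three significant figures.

179 m³/s

Q = 26.0 × (2.36 − 0.02)^2.27 = 26.0 × 2.34^2.27 = 179.1 m³/s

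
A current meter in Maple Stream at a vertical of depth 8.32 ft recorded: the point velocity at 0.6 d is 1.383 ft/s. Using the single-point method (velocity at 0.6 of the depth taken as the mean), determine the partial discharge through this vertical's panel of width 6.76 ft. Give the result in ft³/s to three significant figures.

77.8 ft³/s

v̄ = v₀.₆ = 1.383 ft/s
q = v̄ × d × w = 1.383 × 8.32 × 6.76 = 77.78 ft³/s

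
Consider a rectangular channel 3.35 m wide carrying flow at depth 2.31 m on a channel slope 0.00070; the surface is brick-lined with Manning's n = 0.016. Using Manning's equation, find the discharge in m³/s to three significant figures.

12.5 m³/s

A = b·y = 3.35 × 2.31 = 7.739 m²
P = b + 2y = 3.35 + 2×2.31 = 7.970 m
R = A/P = 7.739/7.970 = 0.9710 m
Q = (1/n)·A·R^(2/3)·S^(1/2) = (1/0.016) × 7.739 × 0.9710^(2/3) × 0.00070^(1/2) = 12.55 m³/s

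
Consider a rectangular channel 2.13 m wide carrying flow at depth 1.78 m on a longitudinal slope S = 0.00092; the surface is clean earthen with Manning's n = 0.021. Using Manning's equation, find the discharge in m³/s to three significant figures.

A = b·y = 2.13 × 1.78 = 3.791 m²
P = b + 2y = 2.13 + 2×1.78 = 5.690 m
R = A/P = 3.791/5.690 = 0.6663 m
Q = (1/n)·A·R^(2/3)·S^(1/2) = (1/0.021) × 3.791 × 0.6663^(2/3) × 0.00092^(1/2) = 4.178 m³/s

4.18 m³/s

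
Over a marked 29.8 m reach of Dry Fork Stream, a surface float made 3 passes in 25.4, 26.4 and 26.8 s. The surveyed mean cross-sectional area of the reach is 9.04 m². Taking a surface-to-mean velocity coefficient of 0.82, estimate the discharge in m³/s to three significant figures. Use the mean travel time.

t̄ = (25.4 + 26.4 + 26.8) / 3 = 26.2 s
v_surface = L / t̄ = 29.8 / 26.2 = 1.137 m/s
v_mean = 0.82 × 1.137 = 0.9327 m/s
Q = A × v_mean = 9.04 × 0.9327 = 8.431 m³/s

8.43 m³/s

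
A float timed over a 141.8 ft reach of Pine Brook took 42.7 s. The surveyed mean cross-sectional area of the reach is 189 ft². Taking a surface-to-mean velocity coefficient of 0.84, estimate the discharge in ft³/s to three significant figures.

v_surface = L / t̄ = 141.8 / 42.7 = 3.321 ft/s
v_mean = 0.84 × 3.321 = 2.790 ft/s
Q = A × v_mean = 189 × 2.790 = 527.2 ft³/s

527 ft³/s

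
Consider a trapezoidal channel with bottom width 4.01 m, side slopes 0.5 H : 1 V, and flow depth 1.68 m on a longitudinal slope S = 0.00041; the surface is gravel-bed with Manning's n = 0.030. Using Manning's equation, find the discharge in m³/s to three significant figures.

A = (b + z·y)·y = (4.01 + 0.5×1.68)×1.68 = 8.148 m²
P = b + 2y√(1+z²) = 4.01 + 2×1.68×√(1+0.5²) = 7.767 m
R = A/P = 8.148/7.767 = 1.049 m
Q = (1/n)·A·R^(2/3)·S^(1/2) = (1/0.030) × 8.148 × 1.049^(2/3) × 0.00041^(1/2) = 5.678 m³/s

5.68 m³/s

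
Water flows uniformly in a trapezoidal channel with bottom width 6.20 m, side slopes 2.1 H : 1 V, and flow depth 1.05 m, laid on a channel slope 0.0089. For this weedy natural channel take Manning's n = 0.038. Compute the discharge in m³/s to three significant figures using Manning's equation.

18.8 m³/s

A = (b + z·y)·y = (6.20 + 2.1×1.05)×1.05 = 8.825 m²
P = b + 2y√(1+z²) = 6.20 + 2×1.05×√(1+2.1²) = 11.08 m
R = A/P = 8.825/11.08 = 0.7962 m
Q = (1/n)·A·R^(2/3)·S^(1/2) = (1/0.038) × 8.825 × 0.7962^(2/3) × 0.0089^(1/2) = 18.82 m³/s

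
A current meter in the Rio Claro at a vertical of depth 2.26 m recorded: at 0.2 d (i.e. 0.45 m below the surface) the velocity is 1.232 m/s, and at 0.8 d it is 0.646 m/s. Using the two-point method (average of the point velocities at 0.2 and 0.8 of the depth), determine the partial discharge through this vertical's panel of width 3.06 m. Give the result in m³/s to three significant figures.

6.49 m³/s

v̄ = (1.232 + 0.646) / 2 = 0.9390 m/s
q = v̄ × d × w = 0.9390 × 2.26 × 3.06 = 6.494 m³/s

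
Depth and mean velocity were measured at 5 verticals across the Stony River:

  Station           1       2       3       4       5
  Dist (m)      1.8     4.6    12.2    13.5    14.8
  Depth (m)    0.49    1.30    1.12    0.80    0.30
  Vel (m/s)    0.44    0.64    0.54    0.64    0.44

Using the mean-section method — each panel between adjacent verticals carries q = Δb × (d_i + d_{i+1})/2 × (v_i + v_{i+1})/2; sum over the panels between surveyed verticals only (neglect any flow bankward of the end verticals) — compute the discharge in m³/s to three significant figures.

Panel 1-2: Δb = 2.8 m, d̄ = (0.49+1.30)/2 = 0.895, v̄ = (0.44+0.64)/2 = 0.54 → q = 2.8×0.895×0.54 = 1.353 m³/s
Panel 2-3: Δb = 7.6 m, d̄ = (1.30+1.12)/2 = 1.21, v̄ = (0.64+0.54)/2 = 0.59 → q = 7.6×1.21×0.59 = 5.426 m³/s
Panel 3-4: Δb = 1.3 m, d̄ = (1.12+0.80)/2 = 0.96, v̄ = (0.54+0.64)/2 = 0.59 → q = 1.3×0.96×0.59 = 0.7363 m³/s
Panel 4-5: Δb = 1.3 m, d̄ = (0.80+0.30)/2 = 0.55, v̄ = (0.64+0.44)/2 = 0.54 → q = 1.3×0.55×0.54 = 0.3861 m³/s
Q = Σ q = 7.901 m³/s

7.90 m³/s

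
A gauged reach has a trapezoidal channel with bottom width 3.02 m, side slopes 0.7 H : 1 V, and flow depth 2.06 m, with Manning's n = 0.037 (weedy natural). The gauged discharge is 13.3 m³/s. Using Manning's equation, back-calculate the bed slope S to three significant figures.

A = (b + z·y)·y = (3.02 + 0.7×2.06)×2.06 = 9.192 m²
P = b + 2y√(1+z²) = 3.02 + 2×2.06×√(1+0.7²) = 8.049 m
R = A/P = 9.192/8.049 = 1.142 m
S = (Q·n / (1·A·R^(2/3)))² = (13.3×0.037 / (1×9.192×1.093))² = 0.002401

0.00240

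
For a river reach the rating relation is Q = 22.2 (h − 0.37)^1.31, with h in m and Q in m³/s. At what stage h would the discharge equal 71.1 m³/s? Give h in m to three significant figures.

2.80 m

h − h₀ = (Q/C)^(1/b) = (71.1/22.2)^(1/1.31) = 2.432 m
h = 0.37 + 2.432 = 2.802 m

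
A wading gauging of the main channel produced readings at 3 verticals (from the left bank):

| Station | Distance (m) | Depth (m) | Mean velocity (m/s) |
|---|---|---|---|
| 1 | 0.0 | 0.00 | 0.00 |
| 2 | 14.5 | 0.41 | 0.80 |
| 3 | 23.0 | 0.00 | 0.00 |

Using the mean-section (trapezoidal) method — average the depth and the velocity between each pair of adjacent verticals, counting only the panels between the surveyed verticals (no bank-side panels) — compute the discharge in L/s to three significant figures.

Panel 1-2: Δb = 14.5 m, d̄ = (0.00+0.41)/2 = 0.205, v̄ = (0.00+0.80)/2 = 0.4 → q = 14.5×0.205×0.4 = 1.189 m³/s
Panel 2-3: Δb = 8.5 m, d̄ = (0.41+0.00)/2 = 0.205, v̄ = (0.80+0.00)/2 = 0.4 → q = 8.5×0.205×0.4 = 0.6970 m³/s
Q = Σ q = 1.886 m³/s
= 1.886 × 1000 = 1886 L/s

1890 L/s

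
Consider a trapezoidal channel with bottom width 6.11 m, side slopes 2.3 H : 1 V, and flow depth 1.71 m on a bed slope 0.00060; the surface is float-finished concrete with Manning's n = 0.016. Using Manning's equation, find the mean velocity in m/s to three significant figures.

A = (b + z·y)·y = (6.11 + 2.3×1.71)×1.71 = 17.17 m²
P = b + 2y√(1+z²) = 6.11 + 2×1.71×√(1+2.3²) = 14.69 m
R = A/P = 17.17/14.69 = 1.169 m
Q = (1/n)·A·R^(2/3)·S^(1/2) = (1/0.016) × 17.17 × 1.169^(2/3) × 0.00060^(1/2) = 29.18 m³/s
V = Q/A = 29.18/17.17 = 1.699 m/s

1.70 m/s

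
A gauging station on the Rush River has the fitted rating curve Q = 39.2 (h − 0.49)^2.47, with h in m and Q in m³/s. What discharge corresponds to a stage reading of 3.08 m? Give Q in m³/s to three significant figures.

411 m³/s

Q = 39.2 × (3.08 − 0.49)^2.47 = 39.2 × 2.59^2.47 = 411.3 m³/s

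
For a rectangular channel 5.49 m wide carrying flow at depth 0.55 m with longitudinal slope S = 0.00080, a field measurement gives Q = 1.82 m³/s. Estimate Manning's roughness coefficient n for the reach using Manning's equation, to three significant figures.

A = b·y = 5.49 × 0.55 = 3.020 m²
P = b + 2y = 5.49 + 2×0.55 = 6.590 m
R = A/P = 3.020/6.590 = 0.4582 m
n = (1/Q)·A·R^(2/3)·S^(1/2) = (1/1.82) × 3.020 × 0.5943 × 0.02828 = 0.02789

0.0279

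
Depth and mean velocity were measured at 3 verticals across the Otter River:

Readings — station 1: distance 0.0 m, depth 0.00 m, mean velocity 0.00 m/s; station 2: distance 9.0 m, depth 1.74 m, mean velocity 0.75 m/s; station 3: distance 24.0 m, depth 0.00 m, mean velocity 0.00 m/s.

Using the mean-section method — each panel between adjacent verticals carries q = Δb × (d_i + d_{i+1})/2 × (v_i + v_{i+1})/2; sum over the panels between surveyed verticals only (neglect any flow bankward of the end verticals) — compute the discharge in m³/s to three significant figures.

Panel 1-2: Δb = 9 m, d̄ = (0.00+1.74)/2 = 0.87, v̄ = (0.00+0.75)/2 = 0.375 → q = 9×0.87×0.375 = 2.936 m³/s
Panel 2-3: Δb = 15 m, d̄ = (1.74+0.00)/2 = 0.87, v̄ = (0.75+0.00)/2 = 0.375 → q = 15×0.87×0.375 = 4.894 m³/s
Q = Σ q = 7.830 m³/s

7.83 m³/s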